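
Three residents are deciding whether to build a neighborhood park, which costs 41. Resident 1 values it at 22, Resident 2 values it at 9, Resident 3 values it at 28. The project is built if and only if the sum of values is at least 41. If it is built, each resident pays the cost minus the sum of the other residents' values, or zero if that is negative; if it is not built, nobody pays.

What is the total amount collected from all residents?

Total value 59 ≥ cost 41, so it is built.
Resident 1: others sum to 37; max(0, 41 - 37) = 4.
Resident 2: others sum to 50; max(0, 41 - 50) = 0.
Resident 3: others sum to 31; max(0, 41 - 31) = 10.
Total collected = 4 + 0 + 10 = 14.

14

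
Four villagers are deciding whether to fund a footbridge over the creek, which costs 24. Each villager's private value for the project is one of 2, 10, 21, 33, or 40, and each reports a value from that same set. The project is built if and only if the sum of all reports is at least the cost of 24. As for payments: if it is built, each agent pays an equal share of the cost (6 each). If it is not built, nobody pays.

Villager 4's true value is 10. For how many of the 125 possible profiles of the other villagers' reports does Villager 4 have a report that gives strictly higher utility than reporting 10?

1

Others report (2, 2, 2): truth gives 0; report 21 gives 4 > 0. Violating.
Others report (2, 2, 10): truth gives 4; no alternative beats it.
Others report (2, 2, 21): truth gives 4; no alternative beats it.
(Checking all 125 profiles: 1 has a profitable deviation, 124 do not.)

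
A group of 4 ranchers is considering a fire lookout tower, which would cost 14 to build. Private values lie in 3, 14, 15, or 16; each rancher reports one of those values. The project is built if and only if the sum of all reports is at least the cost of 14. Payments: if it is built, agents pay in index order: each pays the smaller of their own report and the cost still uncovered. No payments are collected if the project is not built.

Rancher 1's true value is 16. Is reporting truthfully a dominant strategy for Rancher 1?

Consider the case where Rancher 2 reports 3, Rancher 3 reports 3 and Rancher 4 reports 14.
Truthful report 16: project built, pays 14, utility 16 - 14 = 2.
Report 3 instead: project built, pays 3, utility 16 - 3 = 13.
Since 13 > 2, reporting 3 is strictly better here, so truthful reporting is not dominant.

No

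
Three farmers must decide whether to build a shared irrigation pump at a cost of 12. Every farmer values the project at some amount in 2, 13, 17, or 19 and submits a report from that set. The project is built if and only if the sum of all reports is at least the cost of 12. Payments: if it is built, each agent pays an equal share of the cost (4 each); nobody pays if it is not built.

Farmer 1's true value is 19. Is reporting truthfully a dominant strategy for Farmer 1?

Check each profile of the others' reports and compare truth against every alternative report.
Others report (2, 2): truth gives 15, best alternative gives 15.
Others report (2, 13): truth gives 15, best alternative gives 15.
Others report (2, 17): truth gives 15, best alternative gives 15.
Others report (2, 19): truth gives 15, best alternative gives 15.
Others report (13, 2): truth gives 15, best alternative gives 15.
Others report (13, 13): truth gives 15, best alternative gives 15.
(Remaining 10 profiles checked similarly; truth is weakly best in each.)
In every case the truthful report is at least as good as any alternative, so it is a dominant strategy.

Yes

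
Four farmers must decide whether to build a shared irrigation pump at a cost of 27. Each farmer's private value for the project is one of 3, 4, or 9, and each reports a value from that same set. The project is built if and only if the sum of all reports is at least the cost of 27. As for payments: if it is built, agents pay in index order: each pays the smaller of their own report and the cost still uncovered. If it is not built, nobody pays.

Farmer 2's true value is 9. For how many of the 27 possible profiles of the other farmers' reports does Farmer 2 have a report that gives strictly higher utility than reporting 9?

Others report (9, 9, 9): truth gives 0; report 3 gives 6 > 0. Violating.
Others report (3, 3, 3): truth gives 0; no alternative beats it.
Others report (3, 3, 4): truth gives 0; no alternative beats it.
(Checking all 27 profiles: 1 has a profitable deviation, 26 do not.)

1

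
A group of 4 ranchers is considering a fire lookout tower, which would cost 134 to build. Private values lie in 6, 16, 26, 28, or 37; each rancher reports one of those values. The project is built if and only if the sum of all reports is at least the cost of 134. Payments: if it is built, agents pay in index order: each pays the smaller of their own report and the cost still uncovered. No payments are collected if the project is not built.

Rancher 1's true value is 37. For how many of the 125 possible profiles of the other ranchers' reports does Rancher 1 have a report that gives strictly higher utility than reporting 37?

1

Others report (37, 37, 37): truth gives 0; report 26 gives 11 > 0. Violating.
Others report (6, 6, 6): truth gives 0; no alternative beats it.
Others report (6, 6, 16): truth gives 0; no alternative beats it.
(Checking all 125 profiles: 1 has a profitable deviation, 124 do not.)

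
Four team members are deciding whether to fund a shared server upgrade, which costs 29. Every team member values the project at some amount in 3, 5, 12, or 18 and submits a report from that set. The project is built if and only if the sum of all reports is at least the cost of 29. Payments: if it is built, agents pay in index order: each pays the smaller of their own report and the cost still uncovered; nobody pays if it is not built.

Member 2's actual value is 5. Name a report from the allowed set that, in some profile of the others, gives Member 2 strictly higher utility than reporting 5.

Suppose Member 1 reports 3, Member 3 reports 5 and Member 4 reports 18.
Report 5: project built, pays 5, utility 5 - 5 = 0.
Report 3: project built, pays 3, utility 5 - 3 = 2.
So reporting 3 beats truth here (2 > 0).

3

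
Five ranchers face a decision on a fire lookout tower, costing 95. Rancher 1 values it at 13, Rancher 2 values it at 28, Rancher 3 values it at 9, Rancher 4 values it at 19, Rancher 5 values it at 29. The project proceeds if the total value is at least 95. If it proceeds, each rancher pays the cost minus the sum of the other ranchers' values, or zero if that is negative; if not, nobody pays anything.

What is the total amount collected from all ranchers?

83

Total value 98 ≥ cost 95, so it is built.
Rancher 1: others sum to 85; max(0, 95 - 85) = 10.
Rancher 2: others sum to 70; max(0, 95 - 70) = 25.
Rancher 3: others sum to 89; max(0, 95 - 89) = 6.
Rancher 4: others sum to 79; max(0, 95 - 79) = 16.
Rancher 5: others sum to 69; max(0, 95 - 69) = 26.
Total collected = 10 + 25 + 6 + 16 + 26 = 83.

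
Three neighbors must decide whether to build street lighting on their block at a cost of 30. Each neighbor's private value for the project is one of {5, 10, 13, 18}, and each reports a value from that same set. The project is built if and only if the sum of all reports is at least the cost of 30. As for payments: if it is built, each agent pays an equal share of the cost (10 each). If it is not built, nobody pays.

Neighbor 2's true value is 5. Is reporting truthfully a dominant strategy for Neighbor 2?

Check each profile of the others' reports and compare truth against every alternative report.
Others report (5, 18): truth gives 0, best alternative gives -5.
Others report (10, 10): truth gives 0, best alternative gives -5.
Others report (10, 13): truth gives 0, best alternative gives -5.
Others report (13, 10): truth gives 0, best alternative gives -5.
Others report (18, 5): truth gives 0, best alternative gives -5.
Others report (10, 18): truth gives -5, best alternative gives -5.
(Remaining 10 profiles checked similarly; truth is weakly best in each.)
In every case the truthful report is at least as good as any alternative, so it is a dominant strategy.

Yes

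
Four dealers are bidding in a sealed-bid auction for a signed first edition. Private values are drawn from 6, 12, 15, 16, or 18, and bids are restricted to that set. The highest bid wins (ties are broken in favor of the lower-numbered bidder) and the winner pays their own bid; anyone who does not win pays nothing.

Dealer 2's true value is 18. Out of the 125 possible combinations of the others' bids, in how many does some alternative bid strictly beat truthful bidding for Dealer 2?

Others bid (6, 6, 6): truth gives 0; bid 12 gives 6 > 0. Violating.
Others bid (6, 6, 12): truth gives 0; bid 12 gives 6 > 0. Violating.
Others bid (6, 6, 15): truth gives 0; bid 15 gives 3 > 0. Violating.
Others bid (6, 6, 16): truth gives 0; bid 16 gives 2 > 0. Violating.
Others bid (6, 6, 18): truth gives 0; no alternative beats it.
Others bid (6, 12, 18): truth gives 0; no alternative beats it.
(Checking all 125 profiles: 48 have a profitable deviation, 77 do not.)

48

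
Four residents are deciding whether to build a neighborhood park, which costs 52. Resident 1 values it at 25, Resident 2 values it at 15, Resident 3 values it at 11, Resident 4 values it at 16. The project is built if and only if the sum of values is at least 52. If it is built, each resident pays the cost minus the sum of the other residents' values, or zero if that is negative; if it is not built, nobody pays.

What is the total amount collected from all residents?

11

Total value 67 ≥ cost 52, so it is built.
Resident 1: others sum to 42; max(0, 52 - 42) = 10.
Resident 2: others sum to 52; max(0, 52 - 52) = 0.
Resident 3: others sum to 56; max(0, 52 - 56) = 0.
Resident 4: others sum to 51; max(0, 52 - 51) = 1.
Total collected = 10 + 0 + 0 + 1 = 11.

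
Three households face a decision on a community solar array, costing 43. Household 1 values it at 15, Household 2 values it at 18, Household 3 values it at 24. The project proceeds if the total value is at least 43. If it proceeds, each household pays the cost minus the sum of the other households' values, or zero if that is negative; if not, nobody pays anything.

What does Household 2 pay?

Total value 57 ≥ cost 43, so the project is built.
The other households' values sum to 39.
Cost minus that sum is 43 - 39 = 4.

4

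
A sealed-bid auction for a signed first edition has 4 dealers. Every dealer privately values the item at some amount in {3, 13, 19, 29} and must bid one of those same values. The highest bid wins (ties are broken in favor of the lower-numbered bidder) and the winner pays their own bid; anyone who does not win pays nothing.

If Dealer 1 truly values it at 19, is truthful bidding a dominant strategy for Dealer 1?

No

Consider the case where Dealer 2 bids 3, Dealer 3 bids 3 and Dealer 4 bids 3.
Truthful bid 19: wins, pays 19, utility 19 - 19 = 0.
Bid 3 instead: wins, pays 3, utility 19 - 3 = 16.
Since 16 > 0, bidding 3 is strictly better here, so truthful bidding is not dominant.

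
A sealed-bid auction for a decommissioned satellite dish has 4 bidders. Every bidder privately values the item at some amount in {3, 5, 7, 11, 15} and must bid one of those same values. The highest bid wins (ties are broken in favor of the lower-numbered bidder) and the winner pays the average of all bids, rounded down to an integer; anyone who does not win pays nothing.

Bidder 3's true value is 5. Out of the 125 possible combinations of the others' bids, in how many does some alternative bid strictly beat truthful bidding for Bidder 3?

Others bid (3, 5, 3): truth gives 0; bid 7 gives 1 > 0. Violating.
Others bid (5, 3, 3): truth gives 0; bid 7 gives 1 > 0. Violating.
Others bid (3, 3, 3): truth gives 2; no alternative beats it.
Others bid (3, 3, 5): truth gives 1; no alternative beats it.
(Checking all 125 profiles: 2 have a profitable deviation, 123 do not.)

2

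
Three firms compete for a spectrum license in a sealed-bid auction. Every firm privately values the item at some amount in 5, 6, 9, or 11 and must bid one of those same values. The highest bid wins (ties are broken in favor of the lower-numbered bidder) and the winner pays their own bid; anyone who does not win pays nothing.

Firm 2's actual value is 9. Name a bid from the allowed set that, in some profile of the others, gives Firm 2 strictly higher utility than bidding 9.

Suppose Firm 1 bids 5 and Firm 3 bids 5.
Bid 9: wins, pays 9, utility 9 - 9 = 0.
Bid 6: wins, pays 6, utility 9 - 6 = 3.
So bidding 6 beats truth here (3 > 0).

6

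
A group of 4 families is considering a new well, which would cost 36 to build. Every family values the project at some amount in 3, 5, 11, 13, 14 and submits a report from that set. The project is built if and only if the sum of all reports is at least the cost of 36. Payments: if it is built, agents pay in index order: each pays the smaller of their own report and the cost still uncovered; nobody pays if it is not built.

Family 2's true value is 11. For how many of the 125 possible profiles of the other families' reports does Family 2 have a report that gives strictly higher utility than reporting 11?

42

Others report (3, 14, 14): truth gives 0; report 5 gives 6 > 0. Violating.
Others report (5, 13, 13): truth gives 0; report 5 gives 6 > 0. Violating.
Others report (5, 13, 14): truth gives 0; report 5 gives 6 > 0. Violating.
Others report (5, 14, 13): truth gives 0; report 5 gives 6 > 0. Violating.
Others report (3, 3, 3): truth gives 0; no alternative beats it.
Others report (3, 3, 5): truth gives 0; no alternative beats it.
(Checking all 125 profiles: 42 have a profitable deviation, 83 do not.)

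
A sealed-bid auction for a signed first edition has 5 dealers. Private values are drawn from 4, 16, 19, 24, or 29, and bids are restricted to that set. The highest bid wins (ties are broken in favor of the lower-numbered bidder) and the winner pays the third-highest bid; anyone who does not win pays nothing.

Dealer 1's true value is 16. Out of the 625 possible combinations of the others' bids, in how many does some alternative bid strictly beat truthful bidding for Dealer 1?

12

Others bid (4, 4, 4, 19): truth gives 0; bid 19 gives 12 > 0. Violating.
Others bid (4, 4, 4, 24): truth gives 0; bid 24 gives 12 > 0. Violating.
Others bid (4, 4, 4, 29): truth gives 0; bid 29 gives 12 > 0. Violating.
Others bid (4, 4, 19, 4): truth gives 0; bid 19 gives 12 > 0. Violating.
Others bid (4, 4, 4, 4): truth gives 12; no alternative beats it.
Others bid (4, 4, 4, 16): truth gives 12; no alternative beats it.
(Checking all 625 profiles: 12 have a profitable deviation, 613 do not.)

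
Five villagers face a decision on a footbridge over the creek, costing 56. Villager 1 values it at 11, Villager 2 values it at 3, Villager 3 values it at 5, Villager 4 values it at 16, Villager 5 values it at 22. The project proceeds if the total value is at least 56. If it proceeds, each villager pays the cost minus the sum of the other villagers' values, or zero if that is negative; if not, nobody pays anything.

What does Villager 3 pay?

Total value 57 ≥ cost 56, so the project is built.
The other villagers' values sum to 52.
Cost minus that sum is 56 - 52 = 4.

4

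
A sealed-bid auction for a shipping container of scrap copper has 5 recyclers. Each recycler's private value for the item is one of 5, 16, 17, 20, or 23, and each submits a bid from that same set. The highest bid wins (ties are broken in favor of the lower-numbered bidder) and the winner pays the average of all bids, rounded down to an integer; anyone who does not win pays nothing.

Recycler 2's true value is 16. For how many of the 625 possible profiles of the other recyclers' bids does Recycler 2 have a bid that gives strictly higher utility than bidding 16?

Others bid (5, 5, 5, 17): truth gives 0; bid 17 gives 7 > 0. Violating.
Others bid (5, 5, 5, 20): truth gives 0; bid 20 gives 5 > 0. Violating.
Others bid (5, 5, 5, 23): truth gives 0; bid 23 gives 4 > 0. Violating.
Others bid (5, 5, 16, 17): truth gives 0; bid 17 gives 4 > 0. Violating.
Others bid (5, 5, 5, 5): truth gives 9; no alternative beats it.
Others bid (5, 5, 5, 16): truth gives 7; no alternative beats it.
(Checking all 625 profiles: 160 have a profitable deviation, 465 do not.)

160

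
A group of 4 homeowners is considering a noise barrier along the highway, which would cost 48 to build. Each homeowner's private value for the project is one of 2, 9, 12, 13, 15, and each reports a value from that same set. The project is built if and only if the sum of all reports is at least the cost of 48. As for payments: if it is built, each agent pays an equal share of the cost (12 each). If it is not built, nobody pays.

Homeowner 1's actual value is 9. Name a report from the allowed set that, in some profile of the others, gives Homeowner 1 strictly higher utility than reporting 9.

Suppose Homeowner 2 reports 9, Homeowner 3 reports 15 and Homeowner 4 reports 15.
Report 9: project built, pays 12, utility 9 - 12 = -3.
Report 2: project not built, utility 0.
So reporting 2 beats truth here (0 > -3).

2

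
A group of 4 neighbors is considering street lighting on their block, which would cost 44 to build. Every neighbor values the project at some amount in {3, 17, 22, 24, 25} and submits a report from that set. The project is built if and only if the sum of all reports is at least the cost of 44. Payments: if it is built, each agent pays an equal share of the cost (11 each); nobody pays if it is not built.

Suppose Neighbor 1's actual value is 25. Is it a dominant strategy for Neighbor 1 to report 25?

Check each profile of the others' reports and compare truth against every alternative report.
Others report (3, 3, 17): truth gives 14, best alternative gives 14.
Others report (3, 3, 22): truth gives 14, best alternative gives 14.
Others report (3, 3, 24): truth gives 14, best alternative gives 14.
Others report (3, 3, 25): truth gives 14, best alternative gives 14.
Others report (3, 17, 3): truth gives 14, best alternative gives 14.
Others report (3, 17, 17): truth gives 14, best alternative gives 14.
(Remaining 119 profiles checked similarly; truth is weakly best in each.)
In every case the truthful report is at least as good as any alternative, so it is a dominant strategy.

Yes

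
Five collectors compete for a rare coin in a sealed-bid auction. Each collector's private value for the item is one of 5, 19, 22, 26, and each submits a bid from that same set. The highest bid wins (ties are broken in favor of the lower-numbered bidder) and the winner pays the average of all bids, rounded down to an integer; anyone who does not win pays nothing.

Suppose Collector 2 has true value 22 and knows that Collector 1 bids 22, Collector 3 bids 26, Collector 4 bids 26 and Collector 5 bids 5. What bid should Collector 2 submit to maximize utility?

26

Bid 5: loses, pays 0, utility 0.
Bid 19: loses, pays 0, utility 0.
Bid 22: loses, pays 0, utility 0.
Bid 26: wins, pays 21, utility 22 - 21 = 1.
The best choice is 26 with utility 1.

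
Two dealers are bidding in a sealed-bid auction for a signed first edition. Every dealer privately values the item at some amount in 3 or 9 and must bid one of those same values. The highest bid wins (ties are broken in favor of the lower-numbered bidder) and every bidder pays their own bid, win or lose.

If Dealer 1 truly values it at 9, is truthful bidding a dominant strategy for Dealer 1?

Consider the case where Dealer 2 bids 3.
Truthful bid 9: wins, pays 9, utility 9 - 9 = 0.
Bid 3 instead: wins, pays 3, utility 9 - 3 = 6.
Since 6 > 0, bidding 3 is strictly better here, so truthful bidding is not dominant.

No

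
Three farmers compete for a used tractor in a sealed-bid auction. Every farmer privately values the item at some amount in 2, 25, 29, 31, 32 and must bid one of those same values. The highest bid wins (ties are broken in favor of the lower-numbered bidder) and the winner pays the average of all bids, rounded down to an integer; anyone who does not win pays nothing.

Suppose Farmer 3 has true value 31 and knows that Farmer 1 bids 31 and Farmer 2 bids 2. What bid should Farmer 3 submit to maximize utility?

32

Bid 2: loses, pays 0, utility 0.
Bid 25: loses, pays 0, utility 0.
Bid 29: loses, pays 0, utility 0.
Bid 31: loses, pays 0, utility 0.
Bid 32: wins, pays 21, utility 31 - 21 = 10.
The best choice is 32 with utility 10.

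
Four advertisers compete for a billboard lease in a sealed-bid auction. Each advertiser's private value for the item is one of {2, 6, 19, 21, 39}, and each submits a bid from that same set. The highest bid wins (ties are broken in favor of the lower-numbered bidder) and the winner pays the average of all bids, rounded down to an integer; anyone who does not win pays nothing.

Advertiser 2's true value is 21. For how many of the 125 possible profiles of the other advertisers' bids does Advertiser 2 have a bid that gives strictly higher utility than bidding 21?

24

Others bid (2, 2, 2): truth gives 15; bid 6 gives 18 > 15. Violating.
Others bid (2, 2, 6): truth gives 14; bid 6 gives 17 > 14. Violating.
Others bid (2, 2, 19): truth gives 10; bid 19 gives 11 > 10. Violating.
Others bid (2, 2, 39): truth gives 0; bid 39 gives 1 > 0. Violating.
Others bid (2, 2, 21): truth gives 10; no alternative beats it.
Others bid (2, 6, 21): truth gives 9; no alternative beats it.
(Checking all 125 profiles: 24 have a profitable deviation, 101 do not.)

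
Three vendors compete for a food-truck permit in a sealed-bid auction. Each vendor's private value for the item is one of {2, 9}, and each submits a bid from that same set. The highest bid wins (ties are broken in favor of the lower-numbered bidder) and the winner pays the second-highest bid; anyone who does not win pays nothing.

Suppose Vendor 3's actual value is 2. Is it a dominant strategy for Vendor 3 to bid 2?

Yes

Check each profile of the others' bids and compare truth against every alternative bid.
Others bid (2, 2): truth gives 0, best alternative gives 0.
Others bid (2, 9): truth gives 0, best alternative gives 0.
Others bid (9, 2): truth gives 0, best alternative gives 0.
Others bid (9, 9): truth gives 0, best alternative gives 0.
In every case the truthful bid is at least as good as any alternative, so it is a dominant strategy.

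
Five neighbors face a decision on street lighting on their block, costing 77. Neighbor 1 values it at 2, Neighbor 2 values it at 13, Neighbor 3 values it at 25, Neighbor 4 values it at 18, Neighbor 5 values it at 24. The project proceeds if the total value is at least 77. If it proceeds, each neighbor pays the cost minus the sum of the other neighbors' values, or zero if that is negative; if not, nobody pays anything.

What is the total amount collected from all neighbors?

Total value 82 ≥ cost 77, so it is built.
Neighbor 1: others sum to 80; max(0, 77 - 80) = 0.
Neighbor 2: others sum to 69; max(0, 77 - 69) = 8.
Neighbor 3: others sum to 57; max(0, 77 - 57) = 20.
Neighbor 4: others sum to 64; max(0, 77 - 64) = 13.
Neighbor 5: others sum to 58; max(0, 77 - 58) = 19.
Total collected = 0 + 8 + 20 + 13 + 19 = 60.

60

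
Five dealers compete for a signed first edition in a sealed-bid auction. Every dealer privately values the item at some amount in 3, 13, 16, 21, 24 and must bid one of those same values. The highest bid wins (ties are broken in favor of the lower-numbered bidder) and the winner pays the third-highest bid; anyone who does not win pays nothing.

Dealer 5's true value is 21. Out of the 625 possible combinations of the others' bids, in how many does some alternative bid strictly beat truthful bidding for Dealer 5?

Others bid (3, 3, 3, 21): truth gives 0; bid 24 gives 18 > 0. Violating.
Others bid (3, 3, 13, 21): truth gives 0; bid 24 gives 8 > 0. Violating.
Others bid (3, 3, 16, 21): truth gives 0; bid 24 gives 5 > 0. Violating.
Others bid (3, 3, 21, 3): truth gives 0; bid 24 gives 18 > 0. Violating.
Others bid (3, 3, 3, 3): truth gives 18; no alternative beats it.
Others bid (3, 3, 3, 13): truth gives 18; no alternative beats it.
(Checking all 625 profiles: 108 have a profitable deviation, 517 do not.)

108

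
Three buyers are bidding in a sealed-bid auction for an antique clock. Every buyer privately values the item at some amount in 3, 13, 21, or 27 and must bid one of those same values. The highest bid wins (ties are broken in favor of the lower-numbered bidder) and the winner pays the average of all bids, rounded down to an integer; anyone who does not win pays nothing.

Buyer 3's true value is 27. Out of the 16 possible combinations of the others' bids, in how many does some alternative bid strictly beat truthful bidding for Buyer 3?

4

Others bid (3, 3): truth gives 16; bid 13 gives 21 > 16. Violating.
Others bid (3, 13): truth gives 13; bid 21 gives 15 > 13. Violating.
Others bid (13, 3): truth gives 13; bid 21 gives 15 > 13. Violating.
Others bid (13, 13): truth gives 10; bid 21 gives 12 > 10. Violating.
Others bid (3, 21): truth gives 10; no alternative beats it.
Others bid (3, 27): truth gives 0; no alternative beats it.
(Checking all 16 profiles: 4 have a profitable deviation, 12 do not.)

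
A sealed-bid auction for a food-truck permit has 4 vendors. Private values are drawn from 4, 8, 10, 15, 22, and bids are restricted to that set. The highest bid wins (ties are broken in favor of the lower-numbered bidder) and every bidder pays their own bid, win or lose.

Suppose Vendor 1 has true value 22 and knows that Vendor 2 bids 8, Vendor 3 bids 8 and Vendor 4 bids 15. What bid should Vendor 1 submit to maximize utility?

Bid 4: loses but pays 4, utility -4.
Bid 8: loses but pays 8, utility -8.
Bid 10: loses but pays 10, utility -10.
Bid 15: wins, pays 15, utility 22 - 15 = 7.
Bid 22: wins, pays 22, utility 22 - 22 = 0.
The best choice is 15 with utility 7.

15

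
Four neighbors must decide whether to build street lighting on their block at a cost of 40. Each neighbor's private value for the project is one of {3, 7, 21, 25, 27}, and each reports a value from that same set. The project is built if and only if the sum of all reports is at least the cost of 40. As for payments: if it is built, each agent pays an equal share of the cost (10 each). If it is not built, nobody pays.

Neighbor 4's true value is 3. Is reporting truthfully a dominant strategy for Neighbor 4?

Check each profile of the others' reports and compare truth against every alternative report.
Others report (3, 3, 27): truth gives 0, best alternative gives -7.
Others report (3, 7, 25): truth gives 0, best alternative gives -7.
Others report (3, 25, 7): truth gives 0, best alternative gives -7.
Others report (3, 27, 3): truth gives 0, best alternative gives -7.
Others report (7, 3, 25): truth gives 0, best alternative gives -7.
Others report (7, 7, 21): truth gives 0, best alternative gives -7.
(Remaining 119 profiles checked similarly; truth is weakly best in each.)
In every case the truthful report is at least as good as any alternative, so it is a dominant strategy.

Yes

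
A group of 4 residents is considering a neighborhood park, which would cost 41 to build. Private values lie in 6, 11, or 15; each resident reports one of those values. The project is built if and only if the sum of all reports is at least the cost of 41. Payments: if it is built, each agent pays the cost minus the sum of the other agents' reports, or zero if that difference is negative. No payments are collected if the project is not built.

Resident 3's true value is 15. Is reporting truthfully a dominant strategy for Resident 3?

Yes

Check each profile of the others' reports and compare truth against every alternative report.
Others report (6, 11, 11): truth gives 2, best alternative gives 0.
Others report (11, 6, 11): truth gives 2, best alternative gives 0.
Others report (11, 11, 6): truth gives 2, best alternative gives 0.
Others report (6, 6, 15): truth gives 1, best alternative gives 0.
Others report (6, 15, 6): truth gives 1, best alternative gives 0.
Others report (15, 6, 6): truth gives 1, best alternative gives 0.
(Remaining 21 profiles checked similarly; truth is weakly best in each.)
In every case the truthful report is at least as good as any alternative, so it is a dominant strategy.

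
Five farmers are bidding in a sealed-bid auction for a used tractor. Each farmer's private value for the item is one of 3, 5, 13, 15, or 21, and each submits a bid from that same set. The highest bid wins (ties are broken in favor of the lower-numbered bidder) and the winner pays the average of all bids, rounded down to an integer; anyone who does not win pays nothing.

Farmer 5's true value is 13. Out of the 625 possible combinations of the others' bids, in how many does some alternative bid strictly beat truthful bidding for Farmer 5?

169

Others bid (3, 3, 3, 3): truth gives 8; bid 5 gives 10 > 8. Violating.
Others bid (3, 3, 3, 13): truth gives 0; bid 15 gives 6 > 0. Violating.
Others bid (3, 3, 3, 15): truth gives 0; bid 21 gives 4 > 0. Violating.
Others bid (3, 3, 5, 13): truth gives 0; bid 15 gives 6 > 0. Violating.
Others bid (3, 3, 3, 5): truth gives 8; no alternative beats it.
Others bid (3, 3, 3, 21): truth gives 0; no alternative beats it.
(Checking all 625 profiles: 169 have a profitable deviation, 456 do not.)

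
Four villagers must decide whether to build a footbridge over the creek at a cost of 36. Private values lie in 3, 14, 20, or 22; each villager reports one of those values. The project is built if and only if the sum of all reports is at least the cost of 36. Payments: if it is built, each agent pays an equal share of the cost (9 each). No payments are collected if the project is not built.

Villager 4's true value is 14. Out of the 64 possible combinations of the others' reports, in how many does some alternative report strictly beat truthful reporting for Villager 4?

Others report (3, 3, 14): truth gives 0; report 20 gives 5 > 0. Violating.
Others report (3, 14, 3): truth gives 0; report 20 gives 5 > 0. Violating.
Others report (14, 3, 3): truth gives 0; report 20 gives 5 > 0. Violating.
Others report (3, 3, 3): truth gives 0; no alternative beats it.
Others report (3, 3, 20): truth gives 5; no alternative beats it.
(Checking all 64 profiles: 3 have a profitable deviation, 61 do not.)

3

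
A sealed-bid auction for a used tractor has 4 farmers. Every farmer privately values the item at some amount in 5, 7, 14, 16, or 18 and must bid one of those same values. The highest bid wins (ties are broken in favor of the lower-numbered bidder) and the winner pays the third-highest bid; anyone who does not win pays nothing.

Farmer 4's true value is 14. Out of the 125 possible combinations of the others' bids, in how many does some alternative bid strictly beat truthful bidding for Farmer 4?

Others bid (5, 5, 14): truth gives 0; bid 16 gives 9 > 0. Violating.
Others bid (5, 5, 16): truth gives 0; bid 18 gives 9 > 0. Violating.
Others bid (5, 7, 14): truth gives 0; bid 16 gives 7 > 0. Violating.
Others bid (5, 7, 16): truth gives 0; bid 18 gives 7 > 0. Violating.
Others bid (5, 5, 5): truth gives 9; no alternative beats it.
Others bid (5, 5, 7): truth gives 9; no alternative beats it.
(Checking all 125 profiles: 24 have a profitable deviation, 101 do not.)

24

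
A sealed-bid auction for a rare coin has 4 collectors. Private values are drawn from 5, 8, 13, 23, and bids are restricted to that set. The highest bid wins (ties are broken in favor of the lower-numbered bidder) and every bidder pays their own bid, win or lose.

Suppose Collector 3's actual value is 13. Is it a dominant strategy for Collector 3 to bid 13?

Consider the case where Collector 1 bids 5, Collector 2 bids 5 and Collector 4 bids 5.
Truthful bid 13: wins, pays 13, utility 13 - 13 = 0.
Bid 8 instead: wins, pays 8, utility 13 - 8 = 5.
Since 5 > 0, bidding 8 is strictly better here, so truthful bidding is not dominant.

No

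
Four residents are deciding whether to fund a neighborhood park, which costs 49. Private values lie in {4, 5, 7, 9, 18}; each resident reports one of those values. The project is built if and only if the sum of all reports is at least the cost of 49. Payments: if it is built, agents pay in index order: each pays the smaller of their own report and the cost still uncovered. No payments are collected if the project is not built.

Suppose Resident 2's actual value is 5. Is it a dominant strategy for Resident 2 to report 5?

Consider the case where Resident 1 reports 9, Resident 3 reports 18 and Resident 4 reports 18.
Truthful report 5: project built, pays 5, utility 5 - 5 = 0.
Report 4 instead: project built, pays 4, utility 5 - 4 = 1.
Since 1 > 0, reporting 4 is strictly better here, so truthful reporting is not dominant.

No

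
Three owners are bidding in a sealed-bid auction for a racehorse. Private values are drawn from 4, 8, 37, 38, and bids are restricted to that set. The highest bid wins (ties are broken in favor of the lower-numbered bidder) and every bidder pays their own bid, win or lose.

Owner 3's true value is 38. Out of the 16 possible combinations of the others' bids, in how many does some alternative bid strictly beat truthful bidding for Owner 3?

Others bid (4, 4): truth gives 0; bid 8 gives 30 > 0. Violating.
Others bid (4, 8): truth gives 0; bid 37 gives 1 > 0. Violating.
Others bid (4, 38): truth gives -38; bid 4 gives -4 > -38. Violating.
Others bid (8, 4): truth gives 0; bid 37 gives 1 > 0. Violating.
Others bid (4, 37): truth gives 0; no alternative beats it.
Others bid (8, 37): truth gives 0; no alternative beats it.
(Checking all 16 profiles: 11 have a profitable deviation, 5 do not.)

11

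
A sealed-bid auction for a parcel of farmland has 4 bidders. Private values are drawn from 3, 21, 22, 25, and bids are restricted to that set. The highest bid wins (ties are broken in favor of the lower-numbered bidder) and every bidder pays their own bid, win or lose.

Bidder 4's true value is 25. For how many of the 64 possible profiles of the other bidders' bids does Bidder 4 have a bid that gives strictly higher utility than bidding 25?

45

Others bid (3, 3, 3): truth gives 0; bid 21 gives 4 > 0. Violating.
Others bid (3, 3, 21): truth gives 0; bid 22 gives 3 > 0. Violating.
Others bid (3, 3, 25): truth gives -25; bid 3 gives -3 > -25. Violating.
Others bid (3, 21, 3): truth gives 0; bid 22 gives 3 > 0. Violating.
Others bid (3, 3, 22): truth gives 0; no alternative beats it.
Others bid (3, 21, 22): truth gives 0; no alternative beats it.
(Checking all 64 profiles: 45 have a profitable deviation, 19 do not.)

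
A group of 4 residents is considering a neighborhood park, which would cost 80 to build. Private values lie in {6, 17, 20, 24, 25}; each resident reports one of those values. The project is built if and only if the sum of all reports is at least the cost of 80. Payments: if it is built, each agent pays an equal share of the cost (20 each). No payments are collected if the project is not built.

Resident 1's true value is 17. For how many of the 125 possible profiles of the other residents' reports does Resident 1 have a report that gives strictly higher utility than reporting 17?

Others report (17, 24, 24): truth gives -3; report 6 gives 0 > -3. Violating.
Others report (17, 24, 25): truth gives -3; report 6 gives 0 > -3. Violating.
Others report (17, 25, 24): truth gives -3; report 6 gives 0 > -3. Violating.
Others report (17, 25, 25): truth gives -3; report 6 gives 0 > -3. Violating.
Others report (6, 6, 6): truth gives 0; no alternative beats it.
Others report (6, 6, 17): truth gives 0; no alternative beats it.
(Checking all 125 profiles: 34 have a profitable deviation, 91 do not.)

34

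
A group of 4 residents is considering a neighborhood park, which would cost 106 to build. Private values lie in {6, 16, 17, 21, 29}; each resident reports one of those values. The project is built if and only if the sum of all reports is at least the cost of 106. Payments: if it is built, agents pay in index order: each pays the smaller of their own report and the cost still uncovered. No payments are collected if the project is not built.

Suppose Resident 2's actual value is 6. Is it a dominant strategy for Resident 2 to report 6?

Yes

Check each profile of the others' reports and compare truth against every alternative report.
Others report (6, 6, 6): truth gives 0, best alternative gives 0.
Others report (6, 6, 16): truth gives 0, best alternative gives 0.
Others report (6, 6, 17): truth gives 0, best alternative gives 0.
Others report (6, 6, 21): truth gives 0, best alternative gives 0.
Others report (6, 6, 29): truth gives 0, best alternative gives 0.
Others report (6, 16, 6): truth gives 0, best alternative gives 0.
(Remaining 119 profiles checked similarly; truth is weakly best in each.)
In every case the truthful report is at least as good as any alternative, so it is a dominant strategy.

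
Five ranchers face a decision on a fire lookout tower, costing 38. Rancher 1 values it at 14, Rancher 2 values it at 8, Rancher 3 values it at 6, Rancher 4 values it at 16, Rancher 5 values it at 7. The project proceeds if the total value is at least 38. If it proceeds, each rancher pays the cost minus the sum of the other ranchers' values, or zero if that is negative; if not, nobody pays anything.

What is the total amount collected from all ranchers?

4

Total value 51 ≥ cost 38, so it is built.
Rancher 1: others sum to 37; max(0, 38 - 37) = 1.
Rancher 2: others sum to 43; max(0, 38 - 43) = 0.
Rancher 3: others sum to 45; max(0, 38 - 45) = 0.
Rancher 4: others sum to 35; max(0, 38 - 35) = 3.
Rancher 5: others sum to 44; max(0, 38 - 44) = 0.
Total collected = 1 + 0 + 0 + 3 + 0 = 4.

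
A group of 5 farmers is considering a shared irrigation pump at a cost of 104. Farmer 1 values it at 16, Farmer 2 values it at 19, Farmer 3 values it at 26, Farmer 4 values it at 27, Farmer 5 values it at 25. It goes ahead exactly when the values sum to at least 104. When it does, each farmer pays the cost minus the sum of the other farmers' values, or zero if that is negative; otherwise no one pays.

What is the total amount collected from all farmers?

68

Total value 113 ≥ cost 104, so it is built.
Farmer 1: others sum to 97; max(0, 104 - 97) = 7.
Farmer 2: others sum to 94; max(0, 104 - 94) = 10.
Farmer 3: others sum to 87; max(0, 104 - 87) = 17.
Farmer 4: others sum to 86; max(0, 104 - 86) = 18.
Farmer 5: others sum to 88; max(0, 104 - 88) = 16.
Total collected = 7 + 10 + 17 + 18 + 16 = 68.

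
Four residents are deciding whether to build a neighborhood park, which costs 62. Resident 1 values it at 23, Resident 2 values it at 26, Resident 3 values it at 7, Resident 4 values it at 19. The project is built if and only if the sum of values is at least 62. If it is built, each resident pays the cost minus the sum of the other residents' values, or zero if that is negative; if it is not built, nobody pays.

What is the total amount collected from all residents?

29

Total value 75 ≥ cost 62, so it is built.
Resident 1: others sum to 52; max(0, 62 - 52) = 10.
Resident 2: others sum to 49; max(0, 62 - 49) = 13.
Resident 3: others sum to 68; max(0, 62 - 68) = 0.
Resident 4: others sum to 56; max(0, 62 - 56) = 6.
Total collected = 10 + 13 + 0 + 6 = 29.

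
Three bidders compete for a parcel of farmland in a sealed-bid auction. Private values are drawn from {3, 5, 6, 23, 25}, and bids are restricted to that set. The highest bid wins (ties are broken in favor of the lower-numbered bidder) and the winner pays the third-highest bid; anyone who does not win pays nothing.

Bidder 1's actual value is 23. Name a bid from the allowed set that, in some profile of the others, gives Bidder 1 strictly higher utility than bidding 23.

25

Suppose Bidder 2 bids 3 and Bidder 3 bids 25.
Bid 23: loses, pays 0, utility 0.
Bid 25: wins, pays 3, utility 23 - 3 = 20.
So bidding 25 beats truth here (20 > 0).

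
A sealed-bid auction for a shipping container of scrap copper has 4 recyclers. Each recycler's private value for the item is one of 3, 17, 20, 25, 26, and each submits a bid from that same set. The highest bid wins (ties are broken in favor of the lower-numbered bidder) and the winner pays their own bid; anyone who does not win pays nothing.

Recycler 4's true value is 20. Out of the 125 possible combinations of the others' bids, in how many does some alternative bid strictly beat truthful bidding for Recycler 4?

1

Others bid (3, 3, 3): truth gives 0; bid 17 gives 3 > 0. Violating.
Others bid (3, 3, 17): truth gives 0; no alternative beats it.
Others bid (3, 3, 20): truth gives 0; no alternative beats it.
(Checking all 125 profiles: 1 has a profitable deviation, 124 do not.)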